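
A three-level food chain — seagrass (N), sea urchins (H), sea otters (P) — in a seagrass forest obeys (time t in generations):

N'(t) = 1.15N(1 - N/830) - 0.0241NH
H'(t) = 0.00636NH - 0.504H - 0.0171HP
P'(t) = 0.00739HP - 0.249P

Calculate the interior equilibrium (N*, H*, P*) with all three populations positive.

N* ≈ 244, H* ≈ 33.7, P* ≈ 61.2

From dP/dt = 0: 0.00739H* = 0.249, so H* = 33.7.
From dN/dt = 0: 1.15(1 - N*/830) = 0.0241·33.7, giving N* = 830·(1 - 0.706) = 244.
From dH/dt = 0: 0.00636·244 - 0.504 = 0.0171P*, so P* = 1.05/0.0171 = 61.2.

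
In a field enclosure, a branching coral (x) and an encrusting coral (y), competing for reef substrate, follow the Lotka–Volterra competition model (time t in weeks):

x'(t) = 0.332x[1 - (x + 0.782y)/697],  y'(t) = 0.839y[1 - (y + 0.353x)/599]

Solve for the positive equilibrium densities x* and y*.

Setting both brackets to zero gives the nullclines x + 0.782y = 697 and 0.353x + y = 599.
Substituting y = 599 - 0.353x into the first: x(1 - 0.782·0.353) = 697 - 0.782·599.
So x* = 229/0.724 = 316, and then y* = 599 - 0.353·316 = 488.

x* ≈ 316, y* ≈ 488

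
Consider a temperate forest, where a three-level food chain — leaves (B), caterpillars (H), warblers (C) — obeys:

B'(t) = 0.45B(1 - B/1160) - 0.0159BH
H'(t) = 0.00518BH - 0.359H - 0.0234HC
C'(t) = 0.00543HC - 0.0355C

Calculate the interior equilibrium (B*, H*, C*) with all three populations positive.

From dC/dt = 0: 0.00543H* = 0.0355, so H* = 6.54.
From dB/dt = 0: 0.45(1 - B*/1160) = 0.0159·6.54, giving B* = 1160·(1 - 0.231) = 892.
From dH/dt = 0: 0.00518·892 - 0.359 = 0.0234C*, so C* = 4.26/0.0234 = 182.

B* ≈ 892, H* ≈ 6.54, C* ≈ 182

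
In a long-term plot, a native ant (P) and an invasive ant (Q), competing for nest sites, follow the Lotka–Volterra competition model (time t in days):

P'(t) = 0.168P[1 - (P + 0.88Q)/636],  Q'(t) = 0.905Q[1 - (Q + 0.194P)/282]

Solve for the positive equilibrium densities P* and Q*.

Setting both brackets to zero gives the nullclines P + 0.88Q = 636 and 0.194P + Q = 282.
Substituting Q = 282 - 0.194P into the first: P(1 - 0.88·0.194) = 636 - 0.88·282.
So P* = 388/0.829 = 468, and then Q* = 282 - 0.194·468 = 191.

P* ≈ 468, Q* ≈ 191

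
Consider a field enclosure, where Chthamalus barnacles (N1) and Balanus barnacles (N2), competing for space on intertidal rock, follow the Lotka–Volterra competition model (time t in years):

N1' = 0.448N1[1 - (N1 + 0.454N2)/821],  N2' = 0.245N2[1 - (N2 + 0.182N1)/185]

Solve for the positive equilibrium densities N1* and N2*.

Setting both brackets to zero gives the nullclines N1 + 0.454N2 = 821 and 0.182N1 + N2 = 185.
Substituting N2 = 185 - 0.182N1 into the first: N1(1 - 0.454·0.182) = 821 - 0.454·185.
So N1* = 737/0.917 = 803, and then N2* = 185 - 0.182·803 = 38.8.

N1* ≈ 803, N2* ≈ 38.8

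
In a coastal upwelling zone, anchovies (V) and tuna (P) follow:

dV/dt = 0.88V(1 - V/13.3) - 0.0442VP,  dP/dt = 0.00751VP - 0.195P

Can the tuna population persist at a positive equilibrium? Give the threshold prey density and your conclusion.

Threshold V = 26; K < 26, so no, the predator goes extinct.

The predator equation gives dP/dt > 0 only when V > 0.195/0.00751 = 26.
Without the predator, V → K = 13.3. Since 13.3 < 26, the predator cannot invade.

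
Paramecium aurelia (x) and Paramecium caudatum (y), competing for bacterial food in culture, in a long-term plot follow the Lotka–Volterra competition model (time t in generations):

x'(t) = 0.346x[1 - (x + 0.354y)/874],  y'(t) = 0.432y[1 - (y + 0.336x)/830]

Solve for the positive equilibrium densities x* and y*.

Setting both brackets to zero gives the nullclines x + 0.354y = 874 and 0.336x + y = 830.
Substituting y = 830 - 0.336x into the first: x(1 - 0.354·0.336) = 874 - 0.354·830.
So x* = 580/0.881 = 659, and then y* = 830 - 0.336·659 = 609.

x* ≈ 659, y* ≈ 609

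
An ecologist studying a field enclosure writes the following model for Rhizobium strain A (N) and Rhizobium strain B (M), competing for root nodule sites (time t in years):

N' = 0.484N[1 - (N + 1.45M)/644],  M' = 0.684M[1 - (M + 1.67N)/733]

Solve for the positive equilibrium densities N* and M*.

Setting both brackets to zero gives the nullclines N + 1.45M = 644 and 1.67N + M = 733.
Substituting M = 733 - 1.67N into the first: N(1 - 1.45·1.67) = 644 - 1.45·733.
So N* = -419/-1.42 = 295, and then M* = 733 - 1.67·295 = 241.

N* ≈ 295, M* ≈ 241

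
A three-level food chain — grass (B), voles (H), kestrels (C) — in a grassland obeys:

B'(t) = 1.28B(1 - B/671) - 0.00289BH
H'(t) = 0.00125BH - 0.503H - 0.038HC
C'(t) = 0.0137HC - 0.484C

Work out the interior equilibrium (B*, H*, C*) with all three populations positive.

From dC/dt = 0: 0.0137H* = 0.484, so H* = 35.3.
From dB/dt = 0: 1.28(1 - B*/671) = 0.00289·35.3, giving B* = 671·(1 - 0.0798) = 617.
From dH/dt = 0: 0.00125·617 - 0.503 = 0.038C*, so C* = 0.269/0.038 = 7.07.

B* ≈ 617, H* ≈ 35.3, C* ≈ 7.07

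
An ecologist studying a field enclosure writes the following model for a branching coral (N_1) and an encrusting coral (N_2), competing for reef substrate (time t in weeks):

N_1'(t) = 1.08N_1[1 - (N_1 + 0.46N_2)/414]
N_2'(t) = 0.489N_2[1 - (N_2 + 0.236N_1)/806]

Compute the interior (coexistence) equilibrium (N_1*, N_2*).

Setting both brackets to zero gives the nullclines N_1 + 0.46N_2 = 414 and 0.236N_1 + N_2 = 806.
Substituting N_2 = 806 - 0.236N_1 into the first: N_1(1 - 0.46·0.236) = 414 - 0.46·806.
So N_1* = 43.2/0.891 = 48.5, and then N_2* = 806 - 0.236·48.5 = 795.

N_1* ≈ 48.5, N_2* ≈ 795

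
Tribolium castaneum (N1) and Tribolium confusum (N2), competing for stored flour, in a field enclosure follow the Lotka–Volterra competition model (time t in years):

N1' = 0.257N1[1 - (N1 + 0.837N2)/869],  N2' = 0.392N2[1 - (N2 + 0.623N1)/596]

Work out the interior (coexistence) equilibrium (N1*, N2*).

Setting both brackets to zero gives the nullclines N1 + 0.837N2 = 869 and 0.623N1 + N2 = 596.
Substituting N2 = 596 - 0.623N1 into the first: N1(1 - 0.837·0.623) = 869 - 0.837·596.
So N1* = 370/0.479 = 773, and then N2* = 596 - 0.623·773 = 114.

N1* ≈ 773, N2* ≈ 114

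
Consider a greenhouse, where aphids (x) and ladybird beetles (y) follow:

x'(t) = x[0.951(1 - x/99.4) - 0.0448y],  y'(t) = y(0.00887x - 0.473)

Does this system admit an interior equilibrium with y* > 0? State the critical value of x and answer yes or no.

Threshold x = 53.3; K > 53.3, so yes, the predator persists.

The predator equation gives dy/dt > 0 only when x > 0.473/0.00887 = 53.3.
Without the predator, x → K = 99.4. Since 99.4 > 53.3, the predator can invade and persist.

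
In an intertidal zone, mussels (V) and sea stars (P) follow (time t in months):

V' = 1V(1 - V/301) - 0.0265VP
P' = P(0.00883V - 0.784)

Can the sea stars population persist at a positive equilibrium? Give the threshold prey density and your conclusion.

Threshold V = 88.8; K > 88.8, so yes, the predator persists.

The predator equation gives dP/dt > 0 only when V > 0.784/0.00883 = 88.8.
Without the predator, V → K = 301. Since 301 > 88.8, the predator can invade and persist.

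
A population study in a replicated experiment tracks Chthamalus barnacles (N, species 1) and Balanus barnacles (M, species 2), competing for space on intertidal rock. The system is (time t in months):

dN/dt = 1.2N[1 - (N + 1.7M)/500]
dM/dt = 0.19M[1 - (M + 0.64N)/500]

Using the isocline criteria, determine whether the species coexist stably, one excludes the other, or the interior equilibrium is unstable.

Compare the nullcline intercepts: K1/α12 = 500/1.7 = 294 < K2 = 500; K2/α21 = 500/0.64 = 781 > K1 = 500.
Since the inequalities point opposite ways, species 2 can invade but species 1 cannot.

species 2 excludes species 1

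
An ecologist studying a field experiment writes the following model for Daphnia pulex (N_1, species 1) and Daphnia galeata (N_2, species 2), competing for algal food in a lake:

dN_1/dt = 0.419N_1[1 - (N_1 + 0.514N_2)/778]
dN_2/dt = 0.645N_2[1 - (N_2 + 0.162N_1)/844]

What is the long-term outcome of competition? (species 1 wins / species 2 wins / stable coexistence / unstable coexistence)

stable coexistence

Compare the nullcline intercepts: K1/α12 = 778/0.514 = 1510 > K2 = 844; K2/α21 = 844/0.162 = 5210 > K1 = 778.
Since both inequalities hold, each species can invade when rare, so the interior equilibrium is stable.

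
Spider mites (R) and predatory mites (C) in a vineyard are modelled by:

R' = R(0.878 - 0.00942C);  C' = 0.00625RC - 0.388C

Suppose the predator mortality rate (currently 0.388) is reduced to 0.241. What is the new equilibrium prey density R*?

At the interior fixed point, setting dC/dt = 0 with C > 0 fixes R* = (predator death rate)/(RC coefficient) — independent of the other coefficients.
With the change, R* = 0.241/0.00625 = 38.6; it falls from 62.1.

R* ≈ 38.6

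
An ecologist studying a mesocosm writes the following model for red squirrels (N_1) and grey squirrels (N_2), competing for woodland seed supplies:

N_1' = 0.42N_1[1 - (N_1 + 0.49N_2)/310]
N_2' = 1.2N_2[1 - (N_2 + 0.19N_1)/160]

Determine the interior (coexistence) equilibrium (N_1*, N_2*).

Setting both brackets to zero gives the nullclines N_1 + 0.49N_2 = 310 and 0.19N_1 + N_2 = 160.
Substituting N_2 = 160 - 0.19N_1 into the first: N_1(1 - 0.49·0.19) = 310 - 0.49·160.
So N_1* = 232/0.907 = 255, and then N_2* = 160 - 0.19·255 = 111.

N_1* ≈ 255, N_2* ≈ 111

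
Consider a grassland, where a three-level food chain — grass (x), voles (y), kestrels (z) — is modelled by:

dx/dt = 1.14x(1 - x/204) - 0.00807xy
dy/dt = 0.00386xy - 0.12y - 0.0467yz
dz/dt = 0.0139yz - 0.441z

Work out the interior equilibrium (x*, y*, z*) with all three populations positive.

From dz/dt = 0: 0.0139y* = 0.441, so y* = 31.7.
From dx/dt = 0: 1.14(1 - x*/204) = 0.00807·31.7, giving x* = 204·(1 - 0.225) = 158.
From dy/dt = 0: 0.00386·158 - 0.12 = 0.0467z*, so z* = 0.491/0.0467 = 10.5.

x* ≈ 158, y* ≈ 31.7, z* ≈ 10.5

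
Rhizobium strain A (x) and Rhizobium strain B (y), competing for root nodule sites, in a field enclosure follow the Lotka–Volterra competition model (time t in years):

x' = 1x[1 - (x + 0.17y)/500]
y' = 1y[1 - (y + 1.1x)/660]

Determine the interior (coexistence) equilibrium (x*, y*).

Setting both brackets to zero gives the nullclines x + 0.17y = 500 and 1.1x + y = 660.
Substituting y = 660 - 1.1x into the first: x(1 - 0.17·1.1) = 500 - 0.17·660.
So x* = 388/0.813 = 477, and then y* = 660 - 1.1·477 = 135.

x* ≈ 477, y* ≈ 135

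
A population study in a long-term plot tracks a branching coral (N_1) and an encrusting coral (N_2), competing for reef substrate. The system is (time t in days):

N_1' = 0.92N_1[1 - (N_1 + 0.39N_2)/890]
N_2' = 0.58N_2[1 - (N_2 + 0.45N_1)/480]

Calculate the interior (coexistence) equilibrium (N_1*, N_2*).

Setting both brackets to zero gives the nullclines N_1 + 0.39N_2 = 890 and 0.45N_1 + N_2 = 480.
Substituting N_2 = 480 - 0.45N_1 into the first: N_1(1 - 0.39·0.45) = 890 - 0.39·480.
So N_1* = 703/0.825 = 852, and then N_2* = 480 - 0.45·852 = 96.4.

N_1* ≈ 852, N_2* ≈ 96.4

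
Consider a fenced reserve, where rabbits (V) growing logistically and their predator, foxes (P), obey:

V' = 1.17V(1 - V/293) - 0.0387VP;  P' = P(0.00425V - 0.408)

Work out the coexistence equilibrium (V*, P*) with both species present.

From dP/dt = 0 with P > 0: 0.00425V* = 0.408, so V* = 96.
Substitute into dV/dt = 0: 1.17(1 - 96/293) = 0.0387P*.
The bracket is 0.672, giving P* = 0.787/0.0387 = 20.3.

V* ≈ 96, P* ≈ 20.3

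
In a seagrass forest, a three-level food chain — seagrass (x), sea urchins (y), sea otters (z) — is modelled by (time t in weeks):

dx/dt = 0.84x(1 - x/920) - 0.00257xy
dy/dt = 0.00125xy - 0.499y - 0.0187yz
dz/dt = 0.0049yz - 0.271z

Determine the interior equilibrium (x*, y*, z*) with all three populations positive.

From dz/dt = 0: 0.0049y* = 0.271, so y* = 55.3.
From dx/dt = 0: 0.84(1 - x*/920) = 0.00257·55.3, giving x* = 920·(1 - 0.169) = 764.
From dy/dt = 0: 0.00125·764 - 0.499 = 0.0187z*, so z* = 0.456/0.0187 = 24.4.

x* ≈ 764, y* ≈ 55.3, z* ≈ 24.4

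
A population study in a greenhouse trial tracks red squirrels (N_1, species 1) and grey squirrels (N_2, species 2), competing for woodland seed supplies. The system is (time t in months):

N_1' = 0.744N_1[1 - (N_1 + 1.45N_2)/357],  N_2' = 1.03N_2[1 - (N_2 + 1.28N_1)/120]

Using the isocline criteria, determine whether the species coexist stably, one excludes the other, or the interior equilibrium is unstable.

Compare the nullcline intercepts: K1/α12 = 357/1.45 = 246 > K2 = 120; K2/α21 = 120/1.28 = 93.8 < K1 = 357.
Since the inequalities point opposite ways, species 1 can invade but species 2 cannot.

species 1 excludes species 2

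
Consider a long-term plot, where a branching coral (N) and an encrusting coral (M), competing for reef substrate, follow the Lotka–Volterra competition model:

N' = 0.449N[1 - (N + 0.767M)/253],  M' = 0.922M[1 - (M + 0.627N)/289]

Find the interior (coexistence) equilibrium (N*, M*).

Setting both brackets to zero gives the nullclines N + 0.767M = 253 and 0.627N + M = 289.
Substituting M = 289 - 0.627N into the first: N(1 - 0.767·0.627) = 253 - 0.767·289.
So N* = 31.3/0.519 = 60.4, and then M* = 289 - 0.627·60.4 = 251.

N* ≈ 60.4, M* ≈ 251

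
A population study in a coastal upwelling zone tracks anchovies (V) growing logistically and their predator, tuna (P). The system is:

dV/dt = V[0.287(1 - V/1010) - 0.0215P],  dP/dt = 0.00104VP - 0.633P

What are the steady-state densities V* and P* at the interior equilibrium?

From dP/dt = 0 with P > 0: 0.00104V* = 0.633, so V* = 609.
Substitute into dV/dt = 0: 0.287(1 - 609/1010) = 0.0215P*.
The bracket is 0.397, giving P* = 0.114/0.0215 = 5.3.

V* ≈ 609, P* ≈ 5.3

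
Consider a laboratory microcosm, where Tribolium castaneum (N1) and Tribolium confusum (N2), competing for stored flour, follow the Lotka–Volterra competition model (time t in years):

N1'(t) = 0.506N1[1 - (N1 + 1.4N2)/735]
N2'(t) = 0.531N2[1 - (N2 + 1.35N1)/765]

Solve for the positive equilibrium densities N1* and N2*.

Setting both brackets to zero gives the nullclines N1 + 1.4N2 = 735 and 1.35N1 + N2 = 765.
Substituting N2 = 765 - 1.35N1 into the first: N1(1 - 1.4·1.35) = 735 - 1.4·765.
So N1* = -336/-0.89 = 378, and then N2* = 765 - 1.35·378 = 255.

N1* ≈ 378, N2* ≈ 255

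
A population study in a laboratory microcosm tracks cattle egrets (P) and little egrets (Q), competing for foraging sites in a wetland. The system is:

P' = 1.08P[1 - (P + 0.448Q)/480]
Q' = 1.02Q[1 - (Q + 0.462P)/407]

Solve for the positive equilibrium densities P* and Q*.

P* ≈ 375, Q* ≈ 234

Setting both brackets to zero gives the nullclines P + 0.448Q = 480 and 0.462P + Q = 407.
Substituting Q = 407 - 0.462P into the first: P(1 - 0.448·0.462) = 480 - 0.448·407.
So P* = 298/0.793 = 375, and then Q* = 407 - 0.462·375 = 234.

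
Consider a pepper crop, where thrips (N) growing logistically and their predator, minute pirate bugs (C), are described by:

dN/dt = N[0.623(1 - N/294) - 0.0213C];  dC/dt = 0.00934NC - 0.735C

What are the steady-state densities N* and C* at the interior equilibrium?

N* ≈ 78.7, C* ≈ 21.4

From dC/dt = 0 with C > 0: 0.00934N* = 0.735, so N* = 78.7.
Substitute into dN/dt = 0: 0.623(1 - 78.7/294) = 0.0213C*.
The bracket is 0.732, giving C* = 0.456/0.0213 = 21.4.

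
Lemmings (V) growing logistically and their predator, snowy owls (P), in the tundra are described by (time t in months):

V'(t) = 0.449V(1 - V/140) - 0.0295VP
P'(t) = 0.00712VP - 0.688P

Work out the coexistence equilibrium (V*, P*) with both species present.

From dP/dt = 0 with P > 0: 0.00712V* = 0.688, so V* = 96.6.
Substitute into dV/dt = 0: 0.449(1 - 96.6/140) = 0.0295P*.
The bracket is 0.31, giving P* = 0.139/0.0295 = 4.72.

V* ≈ 96.6, P* ≈ 4.72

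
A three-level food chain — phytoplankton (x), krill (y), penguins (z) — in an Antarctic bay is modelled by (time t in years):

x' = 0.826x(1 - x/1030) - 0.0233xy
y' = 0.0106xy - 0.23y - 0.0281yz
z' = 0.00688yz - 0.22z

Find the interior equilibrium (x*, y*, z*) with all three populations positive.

From dz/dt = 0: 0.00688y* = 0.22, so y* = 32.
From dx/dt = 0: 0.826(1 - x*/1030) = 0.0233·32, giving x* = 1030·(1 - 0.902) = 101.
From dy/dt = 0: 0.0106·101 - 0.23 = 0.0281z*, so z* = 0.84/0.0281 = 29.9.

x* ≈ 101, y* ≈ 32, z* ≈ 29.9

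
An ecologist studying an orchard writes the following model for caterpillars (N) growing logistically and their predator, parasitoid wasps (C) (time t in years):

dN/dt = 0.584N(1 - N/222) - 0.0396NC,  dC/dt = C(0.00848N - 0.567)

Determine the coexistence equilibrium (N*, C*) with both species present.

N* ≈ 66.9, C* ≈ 10.3

From dC/dt = 0 with C > 0: 0.00848N* = 0.567, so N* = 66.9.
Substitute into dN/dt = 0: 0.584(1 - 66.9/222) = 0.0396C*.
The bracket is 0.699, giving C* = 0.408/0.0396 = 10.3.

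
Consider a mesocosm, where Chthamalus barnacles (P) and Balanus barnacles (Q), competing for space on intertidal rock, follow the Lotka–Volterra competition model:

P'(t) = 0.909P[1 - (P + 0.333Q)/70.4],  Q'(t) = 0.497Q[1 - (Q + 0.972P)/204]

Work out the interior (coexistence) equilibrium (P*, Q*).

Setting both brackets to zero gives the nullclines P + 0.333Q = 70.4 and 0.972P + Q = 204.
Substituting Q = 204 - 0.972P into the first: P(1 - 0.333·0.972) = 70.4 - 0.333·204.
So P* = 2.47/0.676 = 3.65, and then Q* = 204 - 0.972·3.65 = 200.

P* ≈ 3.65, Q* ≈ 200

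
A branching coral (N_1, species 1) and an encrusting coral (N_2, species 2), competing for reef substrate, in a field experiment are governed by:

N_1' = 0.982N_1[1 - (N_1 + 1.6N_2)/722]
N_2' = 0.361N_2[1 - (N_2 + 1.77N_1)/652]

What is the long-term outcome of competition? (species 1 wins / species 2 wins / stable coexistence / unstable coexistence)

unstable coexistence (outcome depends on initial conditions)

Compare the nullcline intercepts: K1/α12 = 722/1.6 = 451 < K2 = 652; K2/α21 = 652/1.77 = 368 < K1 = 722.
Since both are reversed, neither can invade when rare; the interior point is a saddle.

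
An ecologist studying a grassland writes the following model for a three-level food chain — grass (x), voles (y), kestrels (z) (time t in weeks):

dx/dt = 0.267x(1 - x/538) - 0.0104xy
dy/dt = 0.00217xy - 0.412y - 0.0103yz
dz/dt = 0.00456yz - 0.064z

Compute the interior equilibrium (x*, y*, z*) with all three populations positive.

x* ≈ 244, y* ≈ 14, z* ≈ 11.4

From dz/dt = 0: 0.00456y* = 0.064, so y* = 14.
From dx/dt = 0: 0.267(1 - x*/538) = 0.0104·14, giving x* = 538·(1 - 0.547) = 244.
From dy/dt = 0: 0.00217·244 - 0.412 = 0.0103z*, so z* = 0.117/0.0103 = 11.4.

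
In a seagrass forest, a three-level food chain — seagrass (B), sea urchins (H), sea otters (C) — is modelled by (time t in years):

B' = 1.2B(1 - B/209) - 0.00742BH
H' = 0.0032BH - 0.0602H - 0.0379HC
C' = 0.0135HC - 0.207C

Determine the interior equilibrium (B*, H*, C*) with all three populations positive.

From dC/dt = 0: 0.0135H* = 0.207, so H* = 15.3.
From dB/dt = 0: 1.2(1 - B*/209) = 0.00742·15.3, giving B* = 209·(1 - 0.0948) = 189.
From dH/dt = 0: 0.0032·189 - 0.0602 = 0.0379C*, so C* = 0.545/0.0379 = 14.4.

B* ≈ 189, H* ≈ 15.3, C* ≈ 14.4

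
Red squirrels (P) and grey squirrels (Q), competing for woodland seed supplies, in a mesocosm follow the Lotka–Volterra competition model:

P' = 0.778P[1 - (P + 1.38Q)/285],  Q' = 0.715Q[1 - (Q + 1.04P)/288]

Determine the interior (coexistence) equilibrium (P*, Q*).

P* ≈ 258, Q* ≈ 19.3

Setting both brackets to zero gives the nullclines P + 1.38Q = 285 and 1.04P + Q = 288.
Substituting Q = 288 - 1.04P into the first: P(1 - 1.38·1.04) = 285 - 1.38·288.
So P* = -112/-0.435 = 258, and then Q* = 288 - 1.04·258 = 19.3.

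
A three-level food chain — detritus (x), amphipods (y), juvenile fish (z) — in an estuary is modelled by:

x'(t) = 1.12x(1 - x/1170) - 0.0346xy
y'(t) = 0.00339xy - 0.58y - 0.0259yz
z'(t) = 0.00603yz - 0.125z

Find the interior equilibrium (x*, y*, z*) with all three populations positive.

From dz/dt = 0: 0.00603y* = 0.125, so y* = 20.7.
From dx/dt = 0: 1.12(1 - x*/1170) = 0.0346·20.7, giving x* = 1170·(1 - 0.64) = 421.
From dy/dt = 0: 0.00339·421 - 0.58 = 0.0259z*, so z* = 0.846/0.0259 = 32.7.

x* ≈ 421, y* ≈ 20.7, z* ≈ 32.7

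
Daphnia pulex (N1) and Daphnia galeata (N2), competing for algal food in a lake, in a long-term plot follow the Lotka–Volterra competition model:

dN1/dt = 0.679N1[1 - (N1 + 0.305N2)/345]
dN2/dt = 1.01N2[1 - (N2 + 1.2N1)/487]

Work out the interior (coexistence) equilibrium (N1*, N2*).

N1* ≈ 310, N2* ≈ 115

Setting both brackets to zero gives the nullclines N1 + 0.305N2 = 345 and 1.2N1 + N2 = 487.
Substituting N2 = 487 - 1.2N1 into the first: N1(1 - 0.305·1.2) = 345 - 0.305·487.
So N1* = 196/0.634 = 310, and then N2* = 487 - 1.2·310 = 115.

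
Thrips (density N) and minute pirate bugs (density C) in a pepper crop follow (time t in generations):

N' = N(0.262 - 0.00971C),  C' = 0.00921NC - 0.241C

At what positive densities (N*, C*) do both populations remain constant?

N* ≈ 26.2, C* ≈ 27

Set dC/dt = 0 with C > 0: 0.00921N - 0.241 = 0, so N* = 0.241/0.00921 = 26.2.
Set dN/dt = 0 with N > 0: 0.262 - 0.00971C = 0, so C* = 0.262/0.00971 = 27.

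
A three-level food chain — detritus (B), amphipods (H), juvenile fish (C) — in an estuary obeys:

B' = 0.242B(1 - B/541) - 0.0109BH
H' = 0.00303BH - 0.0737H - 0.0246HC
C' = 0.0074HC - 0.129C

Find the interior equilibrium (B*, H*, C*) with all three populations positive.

From dC/dt = 0: 0.0074H* = 0.129, so H* = 17.4.
From dB/dt = 0: 0.242(1 - B*/541) = 0.0109·17.4, giving B* = 541·(1 - 0.785) = 116.
From dH/dt = 0: 0.00303·116 - 0.0737 = 0.0246C*, so C* = 0.278/0.0246 = 11.3.

B* ≈ 116, H* ≈ 17.4, C* ≈ 11.3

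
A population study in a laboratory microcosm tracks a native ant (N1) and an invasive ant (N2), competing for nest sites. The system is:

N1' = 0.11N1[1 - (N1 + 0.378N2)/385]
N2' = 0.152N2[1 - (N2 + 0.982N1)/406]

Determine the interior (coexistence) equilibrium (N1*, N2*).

Setting both brackets to zero gives the nullclines N1 + 0.378N2 = 385 and 0.982N1 + N2 = 406.
Substituting N2 = 406 - 0.982N1 into the first: N1(1 - 0.378·0.982) = 385 - 0.378·406.
So N1* = 232/0.629 = 368, and then N2* = 406 - 0.982·368 = 44.4.

N1* ≈ 368, N2* ≈ 44.4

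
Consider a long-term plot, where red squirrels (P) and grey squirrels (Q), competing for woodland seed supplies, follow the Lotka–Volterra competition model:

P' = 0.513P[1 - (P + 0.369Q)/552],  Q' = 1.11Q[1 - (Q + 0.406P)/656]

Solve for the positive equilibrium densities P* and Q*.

P* ≈ 365, Q* ≈ 508

Setting both brackets to zero gives the nullclines P + 0.369Q = 552 and 0.406P + Q = 656.
Substituting Q = 656 - 0.406P into the first: P(1 - 0.369·0.406) = 552 - 0.369·656.
So P* = 310/0.85 = 365, and then Q* = 656 - 0.406·365 = 508.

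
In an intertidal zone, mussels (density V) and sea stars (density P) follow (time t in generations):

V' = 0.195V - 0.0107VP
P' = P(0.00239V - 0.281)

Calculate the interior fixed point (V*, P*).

V* ≈ 118, P* ≈ 18.2

Set dP/dt = 0 with P > 0: 0.00239V - 0.281 = 0, so V* = 0.281/0.00239 = 118.
Set dV/dt = 0 with V > 0: 0.195 - 0.0107P = 0, so P* = 0.195/0.0107 = 18.2.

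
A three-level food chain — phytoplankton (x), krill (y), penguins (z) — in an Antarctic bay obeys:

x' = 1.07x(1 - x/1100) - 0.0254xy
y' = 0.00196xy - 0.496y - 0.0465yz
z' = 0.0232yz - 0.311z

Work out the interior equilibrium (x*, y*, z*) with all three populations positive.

x* ≈ 750, y* ≈ 13.4, z* ≈ 20.9

From dz/dt = 0: 0.0232y* = 0.311, so y* = 13.4.
From dx/dt = 0: 1.07(1 - x*/1100) = 0.0254·13.4, giving x* = 1100·(1 - 0.318) = 750.
From dy/dt = 0: 0.00196·750 - 0.496 = 0.0465z*, so z* = 0.974/0.0465 = 20.9.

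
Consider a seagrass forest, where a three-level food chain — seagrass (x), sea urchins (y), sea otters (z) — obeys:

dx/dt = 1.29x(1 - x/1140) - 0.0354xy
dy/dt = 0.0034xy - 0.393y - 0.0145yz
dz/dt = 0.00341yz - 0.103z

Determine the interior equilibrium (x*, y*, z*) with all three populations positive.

x* ≈ 195, y* ≈ 30.2, z* ≈ 18.6

From dz/dt = 0: 0.00341y* = 0.103, so y* = 30.2.
From dx/dt = 0: 1.29(1 - x*/1140) = 0.0354·30.2, giving x* = 1140·(1 - 0.829) = 195.
From dy/dt = 0: 0.0034·195 - 0.393 = 0.0145z*, so z* = 0.27/0.0145 = 18.6.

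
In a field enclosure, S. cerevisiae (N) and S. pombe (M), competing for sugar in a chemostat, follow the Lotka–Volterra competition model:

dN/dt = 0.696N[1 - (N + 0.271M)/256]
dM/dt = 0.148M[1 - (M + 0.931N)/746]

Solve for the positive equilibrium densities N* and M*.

N* ≈ 72, M* ≈ 679

Setting both brackets to zero gives the nullclines N + 0.271M = 256 and 0.931N + M = 746.
Substituting M = 746 - 0.931N into the first: N(1 - 0.271·0.931) = 256 - 0.271·746.
So N* = 53.8/0.748 = 72, and then M* = 746 - 0.931·72 = 679.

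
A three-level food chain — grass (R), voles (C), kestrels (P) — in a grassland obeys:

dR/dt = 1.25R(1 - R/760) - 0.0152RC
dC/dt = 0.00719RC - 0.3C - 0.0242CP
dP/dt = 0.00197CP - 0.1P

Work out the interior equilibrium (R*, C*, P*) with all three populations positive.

R* ≈ 291, C* ≈ 50.8, P* ≈ 74

From dP/dt = 0: 0.00197C* = 0.1, so C* = 50.8.
From dR/dt = 0: 1.25(1 - R*/760) = 0.0152·50.8, giving R* = 760·(1 - 0.617) = 291.
From dC/dt = 0: 0.00719·291 - 0.3 = 0.0242P*, so P* = 1.79/0.0242 = 74.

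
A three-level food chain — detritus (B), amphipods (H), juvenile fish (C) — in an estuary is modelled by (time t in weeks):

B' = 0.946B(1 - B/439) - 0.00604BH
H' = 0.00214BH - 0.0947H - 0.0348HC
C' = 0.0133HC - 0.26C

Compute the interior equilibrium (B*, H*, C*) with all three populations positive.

B* ≈ 384, H* ≈ 19.5, C* ≈ 20.9

From dC/dt = 0: 0.0133H* = 0.26, so H* = 19.5.
From dB/dt = 0: 0.946(1 - B*/439) = 0.00604·19.5, giving B* = 439·(1 - 0.125) = 384.
From dH/dt = 0: 0.00214·384 - 0.0947 = 0.0348C*, so C* = 0.728/0.0348 = 20.9.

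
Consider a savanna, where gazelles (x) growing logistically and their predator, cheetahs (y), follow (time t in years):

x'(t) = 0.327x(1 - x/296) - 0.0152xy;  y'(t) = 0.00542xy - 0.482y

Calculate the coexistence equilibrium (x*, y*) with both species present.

x* ≈ 88.9, y* ≈ 15

From dy/dt = 0 with y > 0: 0.00542x* = 0.482, so x* = 88.9.
Substitute into dx/dt = 0: 0.327(1 - 88.9/296) = 0.0152y*.
The bracket is 0.7, giving y* = 0.229/0.0152 = 15.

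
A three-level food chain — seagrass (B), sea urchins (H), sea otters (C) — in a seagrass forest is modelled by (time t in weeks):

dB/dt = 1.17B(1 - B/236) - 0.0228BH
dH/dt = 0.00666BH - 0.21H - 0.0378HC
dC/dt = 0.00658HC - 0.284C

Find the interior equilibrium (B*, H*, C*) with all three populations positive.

From dC/dt = 0: 0.00658H* = 0.284, so H* = 43.2.
From dB/dt = 0: 1.17(1 - B*/236) = 0.0228·43.2, giving B* = 236·(1 - 0.841) = 37.5.
From dH/dt = 0: 0.00666·37.5 - 0.21 = 0.0378C*, so C* = 0.0398/0.0378 = 1.05.

B* ≈ 37.5, H* ≈ 43.2, C* ≈ 1.05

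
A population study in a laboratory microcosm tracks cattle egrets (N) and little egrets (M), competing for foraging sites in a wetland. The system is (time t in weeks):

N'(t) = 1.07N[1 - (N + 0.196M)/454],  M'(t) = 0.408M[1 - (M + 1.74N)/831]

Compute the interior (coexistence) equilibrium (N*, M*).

N* ≈ 442, M* ≈ 62.3

Setting both brackets to zero gives the nullclines N + 0.196M = 454 and 1.74N + M = 831.
Substituting M = 831 - 1.74N into the first: N(1 - 0.196·1.74) = 454 - 0.196·831.
So N* = 291/0.659 = 442, and then M* = 831 - 1.74·442 = 62.3.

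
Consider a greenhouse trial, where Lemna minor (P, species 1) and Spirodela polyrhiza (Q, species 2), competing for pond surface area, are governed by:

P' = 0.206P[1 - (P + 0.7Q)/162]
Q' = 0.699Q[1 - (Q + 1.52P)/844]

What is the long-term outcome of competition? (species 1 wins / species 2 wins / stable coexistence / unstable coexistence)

species 2 excludes species 1

Compare the nullcline intercepts: K1/α12 = 162/0.7 = 231 < K2 = 844; K2/α21 = 844/1.52 = 555 > K1 = 162.
Since the inequalities point opposite ways, species 2 can invade but species 1 cannot.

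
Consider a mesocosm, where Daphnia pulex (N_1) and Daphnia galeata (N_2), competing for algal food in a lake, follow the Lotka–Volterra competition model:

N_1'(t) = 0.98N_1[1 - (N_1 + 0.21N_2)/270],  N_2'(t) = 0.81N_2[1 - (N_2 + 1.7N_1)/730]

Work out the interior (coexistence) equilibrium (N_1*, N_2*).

Setting both brackets to zero gives the nullclines N_1 + 0.21N_2 = 270 and 1.7N_1 + N_2 = 730.
Substituting N_2 = 730 - 1.7N_1 into the first: N_1(1 - 0.21·1.7) = 270 - 0.21·730.
So N_1* = 117/0.643 = 181, and then N_2* = 730 - 1.7·181 = 421.

N_1* ≈ 181, N_2* ≈ 421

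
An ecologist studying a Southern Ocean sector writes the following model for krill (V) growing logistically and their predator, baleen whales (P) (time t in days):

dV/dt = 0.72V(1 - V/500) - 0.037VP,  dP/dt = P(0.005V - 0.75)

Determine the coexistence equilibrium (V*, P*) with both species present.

V* ≈ 150, P* ≈ 13.6

From dP/dt = 0 with P > 0: 0.005V* = 0.75, so V* = 150.
Substitute into dV/dt = 0: 0.72(1 - 150/500) = 0.037P*.
The bracket is 0.7, giving P* = 0.504/0.037 = 13.6.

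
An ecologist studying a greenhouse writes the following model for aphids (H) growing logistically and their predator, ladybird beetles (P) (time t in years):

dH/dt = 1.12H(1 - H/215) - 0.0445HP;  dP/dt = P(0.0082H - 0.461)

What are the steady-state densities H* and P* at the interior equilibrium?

From dP/dt = 0 with P > 0: 0.0082H* = 0.461, so H* = 56.2.
Substitute into dH/dt = 0: 1.12(1 - 56.2/215) = 0.0445P*.
The bracket is 0.739, giving P* = 0.827/0.0445 = 18.6.

H* ≈ 56.2, P* ≈ 18.6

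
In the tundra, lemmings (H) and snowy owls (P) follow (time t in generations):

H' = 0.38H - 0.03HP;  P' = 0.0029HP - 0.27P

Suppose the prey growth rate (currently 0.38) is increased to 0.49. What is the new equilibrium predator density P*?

P* ≈ 16.3

At the interior fixed point, setting dH/dt = 0 with H > 0 fixes P* = (prey growth rate)/(HP coefficient) — independent of the other coefficients.
With the change, P* = 0.49/0.03 = 16.3; it rises from 12.7.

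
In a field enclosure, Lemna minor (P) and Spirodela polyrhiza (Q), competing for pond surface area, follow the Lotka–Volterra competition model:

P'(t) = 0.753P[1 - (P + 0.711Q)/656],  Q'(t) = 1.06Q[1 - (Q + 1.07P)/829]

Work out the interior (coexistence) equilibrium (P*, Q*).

Setting both brackets to zero gives the nullclines P + 0.711Q = 656 and 1.07P + Q = 829.
Substituting Q = 829 - 1.07P into the first: P(1 - 0.711·1.07) = 656 - 0.711·829.
So P* = 66.6/0.239 = 278, and then Q* = 829 - 1.07·278 = 531.

P* ≈ 278, Q* ≈ 531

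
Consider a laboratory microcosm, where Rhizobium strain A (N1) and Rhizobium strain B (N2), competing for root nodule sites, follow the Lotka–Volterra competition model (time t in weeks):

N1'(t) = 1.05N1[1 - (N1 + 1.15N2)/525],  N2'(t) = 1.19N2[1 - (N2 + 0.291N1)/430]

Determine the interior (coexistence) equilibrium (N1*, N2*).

Setting both brackets to zero gives the nullclines N1 + 1.15N2 = 525 and 0.291N1 + N2 = 430.
Substituting N2 = 430 - 0.291N1 into the first: N1(1 - 1.15·0.291) = 525 - 1.15·430.
So N1* = 30.5/0.665 = 45.8, and then N2* = 430 - 0.291·45.8 = 417.

N1* ≈ 45.8, N2* ≈ 417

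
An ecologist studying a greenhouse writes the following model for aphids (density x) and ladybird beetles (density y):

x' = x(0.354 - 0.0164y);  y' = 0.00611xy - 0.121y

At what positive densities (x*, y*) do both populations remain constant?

Set dy/dt = 0 with y > 0: 0.00611x - 0.121 = 0, so x* = 0.121/0.00611 = 19.8.
Set dx/dt = 0 with x > 0: 0.354 - 0.0164y = 0, so y* = 0.354/0.0164 = 21.6.

x* ≈ 19.8, y* ≈ 21.6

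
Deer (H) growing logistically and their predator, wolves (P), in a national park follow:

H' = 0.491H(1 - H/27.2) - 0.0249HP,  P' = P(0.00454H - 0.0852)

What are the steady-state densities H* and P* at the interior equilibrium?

From dP/dt = 0 with P > 0: 0.00454H* = 0.0852, so H* = 18.8.
Substitute into dH/dt = 0: 0.491(1 - 18.8/27.2) = 0.0249P*.
The bracket is 0.31, giving P* = 0.152/0.0249 = 6.11.

H* ≈ 18.8, P* ≈ 6.11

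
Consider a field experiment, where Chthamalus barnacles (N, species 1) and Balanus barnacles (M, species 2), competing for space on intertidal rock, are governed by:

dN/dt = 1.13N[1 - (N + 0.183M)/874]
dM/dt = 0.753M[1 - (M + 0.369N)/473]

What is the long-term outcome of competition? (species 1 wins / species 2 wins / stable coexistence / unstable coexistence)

stable coexistence

Compare the nullcline intercepts: K1/α12 = 874/0.183 = 4780 > K2 = 473; K2/α21 = 473/0.369 = 1280 > K1 = 874.
Since both inequalities hold, each species can invade when rare, so the interior equilibrium is stable.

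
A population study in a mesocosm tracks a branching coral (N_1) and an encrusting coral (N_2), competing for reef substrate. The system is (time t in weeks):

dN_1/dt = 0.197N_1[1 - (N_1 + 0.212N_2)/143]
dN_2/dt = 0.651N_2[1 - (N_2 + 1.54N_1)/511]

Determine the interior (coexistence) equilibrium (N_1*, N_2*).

N_1* ≈ 51.5, N_2* ≈ 432

Setting both brackets to zero gives the nullclines N_1 + 0.212N_2 = 143 and 1.54N_1 + N_2 = 511.
Substituting N_2 = 511 - 1.54N_1 into the first: N_1(1 - 0.212·1.54) = 143 - 0.212·511.
So N_1* = 34.7/0.674 = 51.5, and then N_2* = 511 - 1.54·51.5 = 432.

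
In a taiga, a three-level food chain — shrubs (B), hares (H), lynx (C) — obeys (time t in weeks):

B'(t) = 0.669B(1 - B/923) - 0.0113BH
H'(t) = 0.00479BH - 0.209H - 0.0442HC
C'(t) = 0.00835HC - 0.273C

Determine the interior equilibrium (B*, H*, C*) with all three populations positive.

B* ≈ 413, H* ≈ 32.7, C* ≈ 40.1

From dC/dt = 0: 0.00835H* = 0.273, so H* = 32.7.
From dB/dt = 0: 0.669(1 - B*/923) = 0.0113·32.7, giving B* = 923·(1 - 0.552) = 413.
From dH/dt = 0: 0.00479·413 - 0.209 = 0.0442C*, so C* = 1.77/0.0442 = 40.1.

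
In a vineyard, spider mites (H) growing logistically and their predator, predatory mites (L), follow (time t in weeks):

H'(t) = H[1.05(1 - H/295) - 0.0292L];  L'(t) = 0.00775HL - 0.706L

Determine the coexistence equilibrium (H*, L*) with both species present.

H* ≈ 91.1, L* ≈ 24.9

From dL/dt = 0 with L > 0: 0.00775H* = 0.706, so H* = 91.1.
Substitute into dH/dt = 0: 1.05(1 - 91.1/295) = 0.0292L*.
The bracket is 0.691, giving L* = 0.726/0.0292 = 24.9.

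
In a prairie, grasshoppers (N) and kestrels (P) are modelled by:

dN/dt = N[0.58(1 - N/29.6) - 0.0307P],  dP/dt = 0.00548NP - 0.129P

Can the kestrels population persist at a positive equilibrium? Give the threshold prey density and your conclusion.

Threshold N = 23.5; K > 23.5, so yes, the predator persists.

The predator equation gives dP/dt > 0 only when N > 0.129/0.00548 = 23.5.
Without the predator, N → K = 29.6. Since 29.6 > 23.5, the predator can invade and persist.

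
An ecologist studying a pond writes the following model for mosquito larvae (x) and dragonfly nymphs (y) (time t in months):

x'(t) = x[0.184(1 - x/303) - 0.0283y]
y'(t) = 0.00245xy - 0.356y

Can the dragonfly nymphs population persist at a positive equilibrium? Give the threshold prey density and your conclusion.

Threshold x = 145; K > 145, so yes, the predator persists.

The predator equation gives dy/dt > 0 only when x > 0.356/0.00245 = 145.
Without the predator, x → K = 303. Since 303 > 145, the predator can invade and persist.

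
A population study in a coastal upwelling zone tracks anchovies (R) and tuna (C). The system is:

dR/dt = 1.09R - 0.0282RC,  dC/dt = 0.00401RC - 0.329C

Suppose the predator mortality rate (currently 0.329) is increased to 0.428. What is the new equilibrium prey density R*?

R* ≈ 107

At the interior fixed point, setting dC/dt = 0 with C > 0 fixes R* = (predator death rate)/(RC coefficient) — independent of the other coefficients.
With the change, R* = 0.428/0.00401 = 107; it rises from 82.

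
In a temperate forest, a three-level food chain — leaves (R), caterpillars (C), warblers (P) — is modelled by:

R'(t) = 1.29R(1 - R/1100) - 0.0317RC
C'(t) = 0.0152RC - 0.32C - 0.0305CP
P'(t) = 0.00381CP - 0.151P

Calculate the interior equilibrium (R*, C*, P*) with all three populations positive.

From dP/dt = 0: 0.00381C* = 0.151, so C* = 39.6.
From dR/dt = 0: 1.29(1 - R*/1100) = 0.0317·39.6, giving R* = 1100·(1 - 0.974) = 28.7.
From dC/dt = 0: 0.0152·28.7 - 0.32 = 0.0305P*, so P* = 0.116/0.0305 = 3.81.

R* ≈ 28.7, C* ≈ 39.6, P* ≈ 3.81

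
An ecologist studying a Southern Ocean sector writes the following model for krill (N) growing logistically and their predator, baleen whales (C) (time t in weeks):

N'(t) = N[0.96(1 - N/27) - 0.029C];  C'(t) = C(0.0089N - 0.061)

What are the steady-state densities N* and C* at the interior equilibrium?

N* ≈ 6.85, C* ≈ 24.7

From dC/dt = 0 with C > 0: 0.0089N* = 0.061, so N* = 6.85.
Substitute into dN/dt = 0: 0.96(1 - 6.85/27) = 0.029C*.
The bracket is 0.746, giving C* = 0.716/0.029 = 24.7.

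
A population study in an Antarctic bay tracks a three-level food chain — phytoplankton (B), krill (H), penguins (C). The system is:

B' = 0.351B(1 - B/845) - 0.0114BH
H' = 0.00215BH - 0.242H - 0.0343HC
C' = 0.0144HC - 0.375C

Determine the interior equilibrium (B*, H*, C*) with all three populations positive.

B* ≈ 130, H* ≈ 26, C* ≈ 1.11

From dC/dt = 0: 0.0144H* = 0.375, so H* = 26.
From dB/dt = 0: 0.351(1 - B*/845) = 0.0114·26, giving B* = 845·(1 - 0.846) = 130.
From dH/dt = 0: 0.00215·130 - 0.242 = 0.0343C*, so C* = 0.0381/0.0343 = 1.11.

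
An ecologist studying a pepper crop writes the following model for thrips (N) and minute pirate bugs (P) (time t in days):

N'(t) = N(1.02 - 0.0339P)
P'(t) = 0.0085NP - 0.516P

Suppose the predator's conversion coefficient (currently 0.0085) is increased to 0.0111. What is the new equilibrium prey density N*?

N* ≈ 46.5

At the interior fixed point, setting dP/dt = 0 with P > 0 fixes N* = (predator death rate)/(NP coefficient) — independent of the other coefficients.
With the change, N* = 0.516/0.0111 = 46.5; it falls from 60.7.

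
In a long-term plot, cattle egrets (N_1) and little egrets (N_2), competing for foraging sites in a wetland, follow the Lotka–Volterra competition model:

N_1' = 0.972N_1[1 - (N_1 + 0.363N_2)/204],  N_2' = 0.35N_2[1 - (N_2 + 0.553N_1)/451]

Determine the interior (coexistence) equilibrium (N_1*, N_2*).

N_1* ≈ 50.4, N_2* ≈ 423

Setting both brackets to zero gives the nullclines N_1 + 0.363N_2 = 204 and 0.553N_1 + N_2 = 451.
Substituting N_2 = 451 - 0.553N_1 into the first: N_1(1 - 0.363·0.553) = 204 - 0.363·451.
So N_1* = 40.3/0.799 = 50.4, and then N_2* = 451 - 0.553·50.4 = 423.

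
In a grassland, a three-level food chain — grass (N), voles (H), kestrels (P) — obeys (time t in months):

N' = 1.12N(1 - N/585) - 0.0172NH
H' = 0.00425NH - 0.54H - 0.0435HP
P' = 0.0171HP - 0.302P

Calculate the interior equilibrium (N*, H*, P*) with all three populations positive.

From dP/dt = 0: 0.0171H* = 0.302, so H* = 17.7.
From dN/dt = 0: 1.12(1 - N*/585) = 0.0172·17.7, giving N* = 585·(1 - 0.271) = 426.
From dH/dt = 0: 0.00425·426 - 0.54 = 0.0435P*, so P* = 1.27/0.0435 = 29.2.

N* ≈ 426, H* ≈ 17.7, P* ≈ 29.2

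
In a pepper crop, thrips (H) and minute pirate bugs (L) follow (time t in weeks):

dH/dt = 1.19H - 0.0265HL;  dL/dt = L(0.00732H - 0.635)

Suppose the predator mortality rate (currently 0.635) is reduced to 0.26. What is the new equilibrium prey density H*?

H* ≈ 35.5

At the interior fixed point, setting dL/dt = 0 with L > 0 fixes H* = (predator death rate)/(HL coefficient) — independent of the other coefficients.
With the change, H* = 0.26/0.00732 = 35.5; it falls from 86.7.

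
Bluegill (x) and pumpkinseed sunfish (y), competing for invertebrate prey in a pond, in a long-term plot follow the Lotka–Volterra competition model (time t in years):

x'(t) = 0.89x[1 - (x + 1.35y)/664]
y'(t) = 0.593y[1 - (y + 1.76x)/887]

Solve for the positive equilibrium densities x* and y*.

x* ≈ 388, y* ≈ 205

Setting both brackets to zero gives the nullclines x + 1.35y = 664 and 1.76x + y = 887.
Substituting y = 887 - 1.76x into the first: x(1 - 1.35·1.76) = 664 - 1.35·887.
So x* = -533/-1.38 = 388, and then y* = 887 - 1.76·388 = 205.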